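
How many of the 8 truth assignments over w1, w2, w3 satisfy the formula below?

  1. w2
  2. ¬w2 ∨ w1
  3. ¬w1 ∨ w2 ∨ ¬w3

There are 2^3 = 8 truth assignments over (w1, w2, w3).
Split on w2. With w2 = True, the clauses containing w2 are satisfied and ¬w2 drops from the rest; 2 of the 2^2 = 4 assignments to the other variables satisfy what remains.
With w2 = False, by the same count on the reduced clause set, 0 assignments work.
Total: 2 + 0 = 2.

2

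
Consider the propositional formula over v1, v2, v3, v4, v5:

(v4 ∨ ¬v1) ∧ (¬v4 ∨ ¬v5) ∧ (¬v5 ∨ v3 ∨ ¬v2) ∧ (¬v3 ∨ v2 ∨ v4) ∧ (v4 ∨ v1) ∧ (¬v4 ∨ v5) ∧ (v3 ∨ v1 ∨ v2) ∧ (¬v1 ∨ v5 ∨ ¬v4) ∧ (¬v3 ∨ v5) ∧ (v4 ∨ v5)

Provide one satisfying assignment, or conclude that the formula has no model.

UNSATISFIABLE

Try v4 = True.
The clause (¬v5) is unit, so v5 = False.
That conflicts with the unit clause (v5).
Backtrack on v4: now try v4 = False.
The clause (¬v1) is unit, so v1 = False.
That conflicts with the unit clause (v1).
Both values of v4 lead to a conflict.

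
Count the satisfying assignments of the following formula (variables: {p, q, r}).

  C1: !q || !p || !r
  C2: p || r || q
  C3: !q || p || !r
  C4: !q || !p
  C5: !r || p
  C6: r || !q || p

2

There are 2^3 = 8 truth assignments over (p, q, r).
Check each against the 6 clauses (columns in the order p, q, r):
  F F F  ✗ fails (p || r || q)
  F F T  ✗ fails (!r || p)
  F T F  ✗ fails (r || !q || p)
  F T T  ✗ fails (!q || p || !r)
  T F F  ✓ satisfies all
  T F T  ✓ satisfies all
  T T F  ✗ fails (!q || !p)
  T T T  ✗ fails (!q || !p || !r)
2 of the 8 rows are models.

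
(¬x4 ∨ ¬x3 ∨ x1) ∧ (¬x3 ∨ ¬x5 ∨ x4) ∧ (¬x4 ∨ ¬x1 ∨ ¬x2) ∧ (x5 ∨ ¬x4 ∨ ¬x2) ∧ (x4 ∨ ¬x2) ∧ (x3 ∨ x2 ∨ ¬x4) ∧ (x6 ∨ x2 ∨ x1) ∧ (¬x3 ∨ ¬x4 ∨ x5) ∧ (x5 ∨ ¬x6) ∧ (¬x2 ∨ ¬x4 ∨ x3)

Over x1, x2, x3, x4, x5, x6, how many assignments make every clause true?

7

There are 2^6 = 64 truth assignments over (x1, x2, x3, x4, x5, x6).
Split on x4. With x4 = True, the clauses containing x4 are satisfied and ¬x4 drops from the rest; 2 of the 2^5 = 32 assignments to the other variables satisfy what remains.
With x4 = False, by the same count on the reduced clause set, 5 assignments work.
(One model: x1=F, x2=F, x3=F, x4=F, x5=T, x6=T.)
Total: 2 + 5 = 7.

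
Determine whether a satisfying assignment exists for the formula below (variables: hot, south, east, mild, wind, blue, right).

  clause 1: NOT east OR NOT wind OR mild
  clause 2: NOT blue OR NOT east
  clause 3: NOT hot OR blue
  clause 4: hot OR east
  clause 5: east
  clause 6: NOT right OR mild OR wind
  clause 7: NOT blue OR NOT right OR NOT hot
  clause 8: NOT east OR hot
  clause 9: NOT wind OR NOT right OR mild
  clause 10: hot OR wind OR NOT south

No, unsatisfiable

From the singleton clause (east), east = true.
From the singleton clause (NOT blue), blue = false.
From the singleton clause (NOT hot), hot = false.
That conflicts with the unit clause (hot).
No assignment satisfies every clause.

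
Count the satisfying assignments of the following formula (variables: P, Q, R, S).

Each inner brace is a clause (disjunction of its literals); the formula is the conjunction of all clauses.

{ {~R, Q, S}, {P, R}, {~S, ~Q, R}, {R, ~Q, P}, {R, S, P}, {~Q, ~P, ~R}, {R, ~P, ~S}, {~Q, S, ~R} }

There are 2^4 = 16 truth assignments over (P, Q, R, S).
Check each against the 8 clauses (columns in the order P, Q, R, S):
  F F F F  ✗ fails (P | R)
  F F F T  ✗ fails (P | R)
  F F T F  ✗ fails (~R | Q | S)
  F F T T  ✓ satisfies all
  F T F F  ✗ fails (P | R)
  F T F T  ✗ fails (P | R)
  F T T F  ✗ fails (~Q | S | ~R)
  F T T T  ✓ satisfies all
  T F F F  ✓ satisfies all
  T F F T  ✗ fails (R | ~P | ~S)
  T F T F  ✗ fails (~R | Q | S)
  T F T T  ✓ satisfies all
  T T F F  ✓ satisfies all
  T T F T  ✗ fails (~S | ~Q | R)
  T T T F  ✗ fails (~Q | ~P | ~R)
  T T T T  ✗ fails (~Q | ~P | ~R)
5 of the 16 rows are models.

5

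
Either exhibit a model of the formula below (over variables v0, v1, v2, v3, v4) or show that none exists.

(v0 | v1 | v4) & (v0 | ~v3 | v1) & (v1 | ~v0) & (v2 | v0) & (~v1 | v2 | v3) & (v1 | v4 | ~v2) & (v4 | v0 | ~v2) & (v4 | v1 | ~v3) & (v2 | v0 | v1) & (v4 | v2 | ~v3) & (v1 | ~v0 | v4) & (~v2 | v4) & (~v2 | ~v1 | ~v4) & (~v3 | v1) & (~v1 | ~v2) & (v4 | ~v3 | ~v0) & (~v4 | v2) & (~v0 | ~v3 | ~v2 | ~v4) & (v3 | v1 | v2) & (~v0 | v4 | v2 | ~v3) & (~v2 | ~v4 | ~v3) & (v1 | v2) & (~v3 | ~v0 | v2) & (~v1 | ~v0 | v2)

Case v1 = 0:
The clause (~v0) is unit, so v0 = 0.
The clause (v4) is unit, so v4 = 1.
The clause (~v3) is unit, so v3 = 0.
The clause (v2) is unit, so v2 = 1.
All clauses are satisfied.

v0 ↦ 0,  v1 ↦ 0,  v2 ↦ 1,  v3 ↦ 0,  v4 ↦ 1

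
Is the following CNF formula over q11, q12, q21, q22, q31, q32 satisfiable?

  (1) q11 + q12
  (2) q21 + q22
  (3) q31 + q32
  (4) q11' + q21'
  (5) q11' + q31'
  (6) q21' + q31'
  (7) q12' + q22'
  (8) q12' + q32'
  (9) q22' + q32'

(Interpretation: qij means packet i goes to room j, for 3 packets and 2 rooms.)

Try q11 = 1.
Unit clause (q21') forces q21 = 0.
Unit clause (q22) forces q22 = 1.
Unit clause (q31') forces q31 = 0.
Unit clause (q32) forces q32 = 1.
That conflicts with the unit clause (q32').
Undo q11 and try q11 = 0.
Unit clause (q12) forces q12 = 1.
Unit clause (q22') forces q22 = 0.
Unit clause (q21) forces q21 = 1.
Unit clause (q31') forces q31 = 0.
Unit clause (q32) forces q32 = 1.
That conflicts with the unit clause (q32').
Both values of q11 lead to a conflict.
No assignment satisfies every clause.

No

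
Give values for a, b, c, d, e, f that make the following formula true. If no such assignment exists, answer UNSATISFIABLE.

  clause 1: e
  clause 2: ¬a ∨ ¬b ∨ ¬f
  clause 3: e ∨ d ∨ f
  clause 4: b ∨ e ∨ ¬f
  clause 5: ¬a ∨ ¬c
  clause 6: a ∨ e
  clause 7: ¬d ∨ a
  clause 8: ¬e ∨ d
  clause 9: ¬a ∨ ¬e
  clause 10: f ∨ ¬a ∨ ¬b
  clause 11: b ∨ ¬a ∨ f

UNSATISFIABLE

(e) alone gives e = True.
(d) alone gives d = True.
(a) alone gives a = True.
Now (¬a) is unsatisfied and unit — conflict.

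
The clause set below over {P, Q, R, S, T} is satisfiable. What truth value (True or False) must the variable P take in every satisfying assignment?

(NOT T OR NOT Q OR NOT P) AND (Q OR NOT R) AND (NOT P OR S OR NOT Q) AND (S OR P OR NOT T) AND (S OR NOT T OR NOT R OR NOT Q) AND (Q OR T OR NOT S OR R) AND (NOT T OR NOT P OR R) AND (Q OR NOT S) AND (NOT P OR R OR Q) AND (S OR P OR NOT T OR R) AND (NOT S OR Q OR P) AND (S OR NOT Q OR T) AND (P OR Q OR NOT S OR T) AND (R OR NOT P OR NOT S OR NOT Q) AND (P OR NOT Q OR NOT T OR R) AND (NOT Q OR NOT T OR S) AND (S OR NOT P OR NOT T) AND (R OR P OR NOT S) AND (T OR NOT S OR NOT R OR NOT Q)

False

Suppose P = true.
Suppose T = false.
Suppose Q = true.
The clause (S) is unit, so S = true.
The clause (R) is unit, so R = true.
Now (NOT R) is unsatisfied and unit — conflict.
Undo Q and try Q = false.
The clause (NOT R) is unit, so R = false.
Now (R) is unsatisfied and unit — conflict.
Both values of Q lead to a conflict.
Undo T and try T = true.
The clause (NOT Q) is unit, so Q = false.
The clause (NOT R) is unit, so R = false.
Now (R) is unsatisfied and unit — conflict.
Both values of T lead to a conflict.
So every satisfying assignment has P = False.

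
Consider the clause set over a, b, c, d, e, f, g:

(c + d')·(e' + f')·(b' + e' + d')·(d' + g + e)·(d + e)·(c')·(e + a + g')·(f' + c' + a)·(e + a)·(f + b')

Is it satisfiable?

The clause (c') is unit, so c = 0.
The clause (d') is unit, so d = 0.
The clause (e) is unit, so e = 1.
The clause (f') is unit, so f = 0.
The clause (b') is unit, so b = 0.
No clause remains; a, g are free.
A satisfying assignment: a: 0, b: 0, c: 0, d: 0, e: 1, f: 0, g: 1.

Yes, satisfiable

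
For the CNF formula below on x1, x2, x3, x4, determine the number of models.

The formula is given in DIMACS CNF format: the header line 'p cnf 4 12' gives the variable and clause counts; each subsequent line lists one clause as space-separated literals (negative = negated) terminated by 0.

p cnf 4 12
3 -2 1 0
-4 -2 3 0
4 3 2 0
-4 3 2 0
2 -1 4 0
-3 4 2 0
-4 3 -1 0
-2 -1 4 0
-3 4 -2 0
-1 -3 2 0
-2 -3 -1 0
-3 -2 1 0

1

There are 2^4 = 16 truth assignments over (x1, x2, x3, x4).
Split on x1. With x1 = True, the clauses containing x1 are satisfied and ¬x1 drops from the rest; 0 of the 2^3 = 8 assignments to the other variables satisfy what remains.
With x1 = False, by the same count on the reduced clause set, 1 assignment works.
Total: 0 + 1 = 1.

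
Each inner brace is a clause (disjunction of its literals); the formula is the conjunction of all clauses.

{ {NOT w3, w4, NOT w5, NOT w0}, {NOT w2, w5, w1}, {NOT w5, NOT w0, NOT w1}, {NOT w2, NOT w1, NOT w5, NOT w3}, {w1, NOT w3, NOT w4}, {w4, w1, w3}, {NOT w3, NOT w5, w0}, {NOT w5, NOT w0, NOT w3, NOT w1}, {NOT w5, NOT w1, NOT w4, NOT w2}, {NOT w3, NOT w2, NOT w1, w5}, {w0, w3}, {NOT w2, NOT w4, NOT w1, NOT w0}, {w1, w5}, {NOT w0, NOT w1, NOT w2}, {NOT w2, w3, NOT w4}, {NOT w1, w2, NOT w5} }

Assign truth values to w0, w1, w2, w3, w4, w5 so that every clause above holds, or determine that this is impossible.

w0 ↦ false,  w1 ↦ true,  w2 ↦ false,  w3 ↦ true,  w4 ↦ true,  w5 ↦ false

Branch on w0: set w0 = false.
From the singleton clause (w3), w3 = true.
From the singleton clause (NOT w5), w5 = false.
From the singleton clause (w1), w1 = true.
From the singleton clause (NOT w2), w2 = false.
Every clause is now satisfied; w4 is unconstrained.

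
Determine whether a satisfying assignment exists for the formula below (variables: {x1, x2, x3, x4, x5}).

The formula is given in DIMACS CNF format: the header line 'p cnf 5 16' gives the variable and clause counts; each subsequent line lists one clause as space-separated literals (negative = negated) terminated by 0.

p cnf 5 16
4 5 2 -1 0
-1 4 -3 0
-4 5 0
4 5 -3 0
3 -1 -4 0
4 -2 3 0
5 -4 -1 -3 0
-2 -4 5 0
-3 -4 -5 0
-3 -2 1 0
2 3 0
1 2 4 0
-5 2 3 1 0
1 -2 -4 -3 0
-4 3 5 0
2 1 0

Yes

Try x4 = True.
From the singleton clause (x5), x5 = True.
From the singleton clause (¬x3), x3 = False.
From the singleton clause (¬x1), x1 = False.
From the singleton clause (x2), x2 = True.
Every clause now holds.
A satisfying assignment: x1: False; x2: True; x3: False; x4: True; x5: True.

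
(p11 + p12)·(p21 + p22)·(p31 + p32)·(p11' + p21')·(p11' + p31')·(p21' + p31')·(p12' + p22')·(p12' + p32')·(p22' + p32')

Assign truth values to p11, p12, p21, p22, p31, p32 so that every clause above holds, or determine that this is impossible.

UNSATISFIABLE

Case p11 = 1:
Unit clause (p21') forces p21 = 0.
Unit clause (p22) forces p22 = 1.
Unit clause (p31') forces p31 = 0.
Unit clause (p32) forces p32 = 1.
That conflicts with the unit clause (p32').
Backtrack on p11: now try p11 = 0.
Unit clause (p12) forces p12 = 1.
Unit clause (p22') forces p22 = 0.
Unit clause (p21) forces p21 = 1.
Unit clause (p31') forces p31 = 0.
Unit clause (p32) forces p32 = 1.
That conflicts with the unit clause (p32').
Both values of p11 lead to a conflict.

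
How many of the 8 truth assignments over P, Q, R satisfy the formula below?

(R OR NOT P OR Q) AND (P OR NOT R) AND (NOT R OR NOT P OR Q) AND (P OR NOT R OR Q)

4

There are 2^3 = 8 truth assignments over (P, Q, R).
Check each against the 4 clauses (columns in the order P, Q, R):
  F F F  ✓ satisfies all
  F F T  ✗ fails (P OR NOT R)
  F T F  ✓ satisfies all
  F T T  ✗ fails (P OR NOT R)
  T F F  ✗ fails (R OR NOT P OR Q)
  T F T  ✗ fails (NOT R OR NOT P OR Q)
  T T F  ✓ satisfies all
  T T T  ✓ satisfies all
4 of the 8 rows are models.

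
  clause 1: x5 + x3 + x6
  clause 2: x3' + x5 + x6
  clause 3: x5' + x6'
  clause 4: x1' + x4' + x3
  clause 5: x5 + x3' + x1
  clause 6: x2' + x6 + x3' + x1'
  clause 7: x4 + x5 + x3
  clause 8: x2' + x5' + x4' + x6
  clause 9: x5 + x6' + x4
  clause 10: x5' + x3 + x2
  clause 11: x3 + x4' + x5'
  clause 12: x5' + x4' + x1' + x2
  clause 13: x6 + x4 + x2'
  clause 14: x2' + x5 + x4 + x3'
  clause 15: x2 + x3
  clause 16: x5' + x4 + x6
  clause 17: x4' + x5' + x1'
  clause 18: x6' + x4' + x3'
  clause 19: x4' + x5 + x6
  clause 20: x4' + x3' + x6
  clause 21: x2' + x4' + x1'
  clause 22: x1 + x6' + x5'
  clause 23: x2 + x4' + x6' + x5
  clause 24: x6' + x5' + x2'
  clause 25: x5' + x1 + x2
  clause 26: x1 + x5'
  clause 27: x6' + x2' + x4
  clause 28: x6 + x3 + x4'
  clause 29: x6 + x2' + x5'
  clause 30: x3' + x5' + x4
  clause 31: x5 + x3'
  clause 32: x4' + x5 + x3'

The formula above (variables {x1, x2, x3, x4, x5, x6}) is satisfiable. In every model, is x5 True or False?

Suppose x5 = 1.
Unit clause (x6') forces x6 = 0.
Unit clause (x4) forces x4 = 1.
Unit clause (x2') forces x2 = 0.
Unit clause (x3) forces x3 = 1.
But (x3') is also a unit clause — contradiction.
So every satisfying assignment has x5 = False.

False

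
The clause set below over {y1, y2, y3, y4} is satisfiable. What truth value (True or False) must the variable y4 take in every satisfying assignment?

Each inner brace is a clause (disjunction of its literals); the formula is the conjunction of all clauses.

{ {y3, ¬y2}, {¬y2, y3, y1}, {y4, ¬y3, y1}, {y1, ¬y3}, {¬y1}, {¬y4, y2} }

False

Suppose y4 = True.
(¬y1) alone gives y1 = False.
(¬y3) alone gives y3 = False.
(¬y2) alone gives y2 = False.
But (y2) is also a unit clause — contradiction.
So every satisfying assignment has y4 = False.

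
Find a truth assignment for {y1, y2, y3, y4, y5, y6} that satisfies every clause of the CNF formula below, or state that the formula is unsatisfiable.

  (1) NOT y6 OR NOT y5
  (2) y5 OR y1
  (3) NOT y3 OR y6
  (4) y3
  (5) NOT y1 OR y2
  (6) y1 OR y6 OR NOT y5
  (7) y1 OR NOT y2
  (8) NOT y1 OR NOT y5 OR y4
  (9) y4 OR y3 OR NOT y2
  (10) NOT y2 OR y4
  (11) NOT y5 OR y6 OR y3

From the singleton clause (y3), y3 = true.
From the singleton clause (y6), y6 = true.
From the singleton clause (NOT y5), y5 = false.
From the singleton clause (y1), y1 = true.
From the singleton clause (y2), y2 = true.
From the singleton clause (y4), y4 = true.
This assignment satisfies each clause.

y1: true, y2: true, y3: true, y4: true, y5: false, y6: true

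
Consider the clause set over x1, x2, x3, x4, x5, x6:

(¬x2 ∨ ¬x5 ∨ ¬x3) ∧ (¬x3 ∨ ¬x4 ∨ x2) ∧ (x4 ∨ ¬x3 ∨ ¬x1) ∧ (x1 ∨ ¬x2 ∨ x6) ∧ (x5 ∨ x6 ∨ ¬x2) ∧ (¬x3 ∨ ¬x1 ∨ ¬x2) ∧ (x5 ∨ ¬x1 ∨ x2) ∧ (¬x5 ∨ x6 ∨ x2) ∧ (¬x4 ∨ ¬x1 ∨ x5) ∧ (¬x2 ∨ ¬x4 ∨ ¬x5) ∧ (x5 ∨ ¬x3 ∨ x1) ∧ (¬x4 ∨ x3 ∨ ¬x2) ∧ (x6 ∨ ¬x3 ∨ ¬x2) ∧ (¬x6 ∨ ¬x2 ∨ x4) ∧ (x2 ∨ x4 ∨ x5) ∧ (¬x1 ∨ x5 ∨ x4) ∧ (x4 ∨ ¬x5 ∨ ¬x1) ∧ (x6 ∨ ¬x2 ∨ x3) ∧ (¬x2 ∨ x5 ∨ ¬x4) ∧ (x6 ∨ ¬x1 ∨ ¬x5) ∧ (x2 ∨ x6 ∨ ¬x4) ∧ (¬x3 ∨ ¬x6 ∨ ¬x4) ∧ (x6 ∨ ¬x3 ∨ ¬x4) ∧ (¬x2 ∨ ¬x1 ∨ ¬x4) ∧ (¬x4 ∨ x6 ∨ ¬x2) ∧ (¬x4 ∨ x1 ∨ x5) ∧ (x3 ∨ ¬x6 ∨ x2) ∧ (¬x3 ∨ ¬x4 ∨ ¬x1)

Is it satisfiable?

Suppose x2 = False.
Suppose x3 = True.
From the singleton clause (¬x4), x4 = False.
From the singleton clause (¬x1), x1 = False.
From the singleton clause (x5), x5 = True.
From the singleton clause (x6), x6 = True.
All clauses are satisfied.
A satisfying assignment: x1: False,  x2: False,  x3: True,  x4: False,  x5: True,  x6: True.

Satisfiable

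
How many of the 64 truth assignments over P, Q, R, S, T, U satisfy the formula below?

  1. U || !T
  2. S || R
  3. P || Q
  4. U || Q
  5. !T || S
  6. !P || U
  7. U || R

17

There are 2^6 = 64 truth assignments over (P, Q, R, S, T, U).
Split on U. With U = true, the clauses containing U are satisfied and !U drops from the rest; 15 of the 2^5 = 32 assignments to the other variables satisfy what remains.
With U = false, by the same count on the reduced clause set, 2 assignments work.
Total: 15 + 2 = 17.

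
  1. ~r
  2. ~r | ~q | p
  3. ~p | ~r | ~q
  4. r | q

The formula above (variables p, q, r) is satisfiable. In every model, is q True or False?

Suppose q = 0.
(~r) alone gives r = 0.
But (r) is also a unit clause — contradiction.
So every satisfying assignment has q = True.

True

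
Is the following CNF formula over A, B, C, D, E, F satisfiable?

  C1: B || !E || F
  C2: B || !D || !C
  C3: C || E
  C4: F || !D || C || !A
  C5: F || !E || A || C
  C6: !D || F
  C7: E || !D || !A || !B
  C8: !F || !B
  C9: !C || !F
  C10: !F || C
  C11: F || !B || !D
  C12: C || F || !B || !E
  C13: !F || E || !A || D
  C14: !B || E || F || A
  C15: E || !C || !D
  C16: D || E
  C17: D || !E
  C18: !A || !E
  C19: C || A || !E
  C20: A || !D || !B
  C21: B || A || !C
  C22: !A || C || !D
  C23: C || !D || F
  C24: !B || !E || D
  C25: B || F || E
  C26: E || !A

No

Suppose C = true.
Unit clause (!F) forces F = false.
Unit clause (!D) forces D = false.
Unit clause (E) forces E = true.
But (!E) is also a unit clause — contradiction.
Undo C and try C = false.
Unit clause (E) forces E = true.
Unit clause (!F) forces F = false.
Unit clause (B) forces B = true.
But (!B) is also a unit clause — contradiction.
Neither C = true nor C = false works.
No assignment satisfies every clause.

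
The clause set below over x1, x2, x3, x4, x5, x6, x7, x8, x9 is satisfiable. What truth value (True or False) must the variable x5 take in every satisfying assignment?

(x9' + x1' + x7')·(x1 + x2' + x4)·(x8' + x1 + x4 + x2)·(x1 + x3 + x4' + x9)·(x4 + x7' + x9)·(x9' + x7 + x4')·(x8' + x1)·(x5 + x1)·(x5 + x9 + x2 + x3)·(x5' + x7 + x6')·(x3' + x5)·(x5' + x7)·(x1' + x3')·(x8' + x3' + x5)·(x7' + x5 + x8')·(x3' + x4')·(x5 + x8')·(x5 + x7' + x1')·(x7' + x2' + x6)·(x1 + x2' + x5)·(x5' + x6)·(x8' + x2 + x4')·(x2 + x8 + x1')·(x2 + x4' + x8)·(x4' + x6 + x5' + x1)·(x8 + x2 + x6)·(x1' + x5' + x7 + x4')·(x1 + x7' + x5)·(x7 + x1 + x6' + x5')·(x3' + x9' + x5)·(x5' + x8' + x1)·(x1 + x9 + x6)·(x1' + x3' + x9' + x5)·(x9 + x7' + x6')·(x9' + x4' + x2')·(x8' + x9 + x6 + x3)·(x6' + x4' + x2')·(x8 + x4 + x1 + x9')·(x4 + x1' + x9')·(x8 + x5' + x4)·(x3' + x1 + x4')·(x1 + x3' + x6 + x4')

False

Suppose x5 = 1.
(x7) alone gives x7 = 1.
(x6) alone gives x6 = 1.
(x9) alone gives x9 = 1.
(x1') alone gives x1 = 0.
(x8') alone gives x8 = 0.
(x4) alone gives x4 = 1.
(x3') alone gives x3 = 0.
(x2) alone gives x2 = 1.
Now (x2') is unsatisfied and unit — conflict.
So every satisfying assignment has x5 = False.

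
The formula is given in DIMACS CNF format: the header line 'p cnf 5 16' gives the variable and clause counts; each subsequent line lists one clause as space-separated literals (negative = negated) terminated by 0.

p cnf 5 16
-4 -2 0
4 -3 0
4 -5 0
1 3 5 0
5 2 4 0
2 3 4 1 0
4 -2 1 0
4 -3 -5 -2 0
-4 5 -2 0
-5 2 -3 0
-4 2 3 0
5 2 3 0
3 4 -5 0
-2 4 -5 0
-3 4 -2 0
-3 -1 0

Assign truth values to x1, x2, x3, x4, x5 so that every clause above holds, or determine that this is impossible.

Try x4 = True.
The clause (¬x2) is unit, so x2 = False.
The clause (x3) is unit, so x3 = True.
The clause (¬x5) is unit, so x5 = False.
The clause (¬x1) is unit, so x1 = False.
All clauses are satisfied.

x1 ↦ False, x2 ↦ False, x3 ↦ True, x4 ↦ True, x5 ↦ False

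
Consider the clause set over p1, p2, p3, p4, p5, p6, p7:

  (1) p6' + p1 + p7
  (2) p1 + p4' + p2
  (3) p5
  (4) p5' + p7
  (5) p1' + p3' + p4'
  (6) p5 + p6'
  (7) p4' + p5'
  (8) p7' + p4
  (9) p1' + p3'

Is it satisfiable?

No, unsatisfiable

Unit clause (p5) forces p5 = 1.
Unit clause (p7) forces p7 = 1.
Unit clause (p4') forces p4 = 0.
But (p4) is also a unit clause — contradiction.
No assignment satisfies every clause.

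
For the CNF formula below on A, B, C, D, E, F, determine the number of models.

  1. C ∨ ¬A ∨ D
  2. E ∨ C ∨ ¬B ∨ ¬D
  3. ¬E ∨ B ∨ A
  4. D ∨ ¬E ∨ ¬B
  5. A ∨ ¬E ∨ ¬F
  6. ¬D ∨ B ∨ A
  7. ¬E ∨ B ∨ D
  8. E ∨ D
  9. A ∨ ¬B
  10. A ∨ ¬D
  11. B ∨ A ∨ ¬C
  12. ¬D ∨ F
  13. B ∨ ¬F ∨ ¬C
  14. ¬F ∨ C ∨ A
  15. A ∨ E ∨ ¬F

5

There are 2^6 = 64 truth assignments over (A, B, C, D, E, F).
Split on B. With B = True, the clauses containing B are satisfied and ¬B drops from the rest; 3 of the 2^5 = 32 assignments to the other variables satisfy what remains.
With B = False, by the same count on the reduced clause set, 2 assignments work.
(One model: A=T, B=F, C=F, D=T, E=F, F=T.)
Total: 3 + 2 = 5.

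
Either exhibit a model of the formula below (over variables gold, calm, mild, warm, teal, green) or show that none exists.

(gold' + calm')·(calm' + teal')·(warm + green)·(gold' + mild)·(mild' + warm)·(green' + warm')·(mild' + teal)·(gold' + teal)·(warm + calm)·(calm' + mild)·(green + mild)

Branch on gold: set gold = 0.
Branch on calm: set calm = 0.
(warm) alone gives warm = 1.
(green') alone gives green = 0.
(mild) alone gives mild = 1.
(teal) alone gives teal = 1.
All clauses are satisfied.

gold ↦ 0; calm ↦ 0; mild ↦ 1; warm ↦ 1; teal ↦ 1; green ↦ 0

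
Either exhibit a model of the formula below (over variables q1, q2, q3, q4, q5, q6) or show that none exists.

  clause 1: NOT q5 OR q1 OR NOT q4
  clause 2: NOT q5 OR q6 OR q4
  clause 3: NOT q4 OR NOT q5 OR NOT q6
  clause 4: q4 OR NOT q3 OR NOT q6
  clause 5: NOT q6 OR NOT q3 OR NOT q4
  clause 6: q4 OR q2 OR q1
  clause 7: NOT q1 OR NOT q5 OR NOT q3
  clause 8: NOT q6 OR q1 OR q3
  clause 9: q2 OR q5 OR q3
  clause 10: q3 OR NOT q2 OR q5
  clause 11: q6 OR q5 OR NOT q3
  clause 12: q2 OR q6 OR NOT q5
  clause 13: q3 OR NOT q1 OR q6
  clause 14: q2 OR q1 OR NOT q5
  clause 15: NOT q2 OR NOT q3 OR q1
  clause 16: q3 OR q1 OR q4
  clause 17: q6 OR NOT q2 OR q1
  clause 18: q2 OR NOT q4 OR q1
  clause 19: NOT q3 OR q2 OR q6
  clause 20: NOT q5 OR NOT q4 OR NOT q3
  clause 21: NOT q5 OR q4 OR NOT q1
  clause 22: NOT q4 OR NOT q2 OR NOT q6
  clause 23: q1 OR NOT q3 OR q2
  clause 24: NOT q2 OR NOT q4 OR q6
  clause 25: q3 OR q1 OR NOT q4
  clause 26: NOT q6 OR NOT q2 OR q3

UNSATISFIABLE

Branch on q5: set q5 = false.
Branch on q2: set q2 = true.
(q3) alone gives q3 = true.
(q6) alone gives q6 = true.
(q4) alone gives q4 = true.
But (NOT q4) is also a unit clause — contradiction.
Undo q2 and try q2 = false.
(q3) alone gives q3 = true.
(q6) alone gives q6 = true.
(q4) alone gives q4 = true.
But (NOT q4) is also a unit clause — contradiction.
Both values of q2 lead to a conflict.
Undo q5 and try q5 = true.
Branch on q1: set q1 = true.
(NOT q3) alone gives q3 = false.
(q6) alone gives q6 = true.
(NOT q4) alone gives q4 = false.
But (q4) is also a unit clause — contradiction.
Undo q1 and try q1 = false.
(NOT q4) alone gives q4 = false.
(q6) alone gives q6 = true.
(NOT q3) alone gives q3 = false.
But (q3) is also a unit clause — contradiction.
Both values of q1 lead to a conflict.
Both values of q5 lead to a conflict.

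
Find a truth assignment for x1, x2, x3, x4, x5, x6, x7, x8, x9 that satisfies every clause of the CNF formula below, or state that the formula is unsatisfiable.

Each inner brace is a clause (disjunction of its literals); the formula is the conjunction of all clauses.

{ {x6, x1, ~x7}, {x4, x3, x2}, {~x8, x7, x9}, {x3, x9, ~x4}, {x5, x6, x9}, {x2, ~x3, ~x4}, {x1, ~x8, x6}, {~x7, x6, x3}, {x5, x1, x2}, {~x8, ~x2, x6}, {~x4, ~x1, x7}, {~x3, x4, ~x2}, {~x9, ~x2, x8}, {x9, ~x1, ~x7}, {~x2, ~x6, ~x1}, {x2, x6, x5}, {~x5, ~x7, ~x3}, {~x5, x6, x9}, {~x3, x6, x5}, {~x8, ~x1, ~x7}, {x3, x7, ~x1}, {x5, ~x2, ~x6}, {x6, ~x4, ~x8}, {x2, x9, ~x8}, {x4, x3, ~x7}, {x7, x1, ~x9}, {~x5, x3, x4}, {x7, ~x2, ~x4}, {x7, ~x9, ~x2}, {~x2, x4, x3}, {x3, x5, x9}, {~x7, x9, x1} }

x1=1,  x2=0,  x3=1,  x4=0,  x5=0,  x6=1,  x7=1,  x8=0,  x9=1

Case x6 = 1:
Case x2 = 0:
Case x4 = 0:
From the singleton clause (x3), x3 = 1.
Case x5 = 0:
From the singleton clause (x1), x1 = 1.
Case x9 = 1:
Case x8 = 0:
Every clause is now satisfied; x7 is unconstrained.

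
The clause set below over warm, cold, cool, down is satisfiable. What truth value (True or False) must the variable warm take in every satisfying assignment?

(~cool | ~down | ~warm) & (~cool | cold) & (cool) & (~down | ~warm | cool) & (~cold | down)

False

Suppose warm = 1.
Unit clause (cool) forces cool = 1.
Unit clause (~down) forces down = 0.
Unit clause (cold) forces cold = 1.
But (~cold) is also a unit clause — contradiction.
So every satisfying assignment has warm = False.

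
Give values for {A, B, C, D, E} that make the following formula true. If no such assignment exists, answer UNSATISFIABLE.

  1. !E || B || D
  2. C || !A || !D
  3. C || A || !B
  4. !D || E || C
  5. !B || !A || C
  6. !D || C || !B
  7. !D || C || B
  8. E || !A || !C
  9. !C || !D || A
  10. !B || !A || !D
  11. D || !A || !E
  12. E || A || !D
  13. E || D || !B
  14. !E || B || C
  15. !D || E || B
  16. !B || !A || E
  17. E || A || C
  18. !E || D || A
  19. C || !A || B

Suppose E = true.
Suppose B = false.
From the singleton clause (D), D = true.
From the singleton clause (C), C = true.
From the singleton clause (A), A = true.
This assignment satisfies each clause.

A=true; B=false; C=true; D=true; E=true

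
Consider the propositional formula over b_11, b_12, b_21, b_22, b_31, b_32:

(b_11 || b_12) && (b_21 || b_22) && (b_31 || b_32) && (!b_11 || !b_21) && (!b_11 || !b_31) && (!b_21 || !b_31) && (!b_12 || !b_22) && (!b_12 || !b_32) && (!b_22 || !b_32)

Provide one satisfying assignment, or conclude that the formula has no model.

Case b_11 = true:
From the singleton clause (!b_21), b_21 = false.
From the singleton clause (b_22), b_22 = true.
From the singleton clause (!b_31), b_31 = false.
From the singleton clause (b_32), b_32 = true.
Now (!b_32) is unsatisfied and unit — conflict.
That branch fails; take b_11 = false instead.
From the singleton clause (b_12), b_12 = true.
From the singleton clause (!b_22), b_22 = false.
From the singleton clause (b_21), b_21 = true.
From the singleton clause (!b_31), b_31 = false.
From the singleton clause (b_32), b_32 = true.
Now (!b_32) is unsatisfied and unit — conflict.
Neither b_11 = true nor b_11 = false works.

UNSATISFIABLE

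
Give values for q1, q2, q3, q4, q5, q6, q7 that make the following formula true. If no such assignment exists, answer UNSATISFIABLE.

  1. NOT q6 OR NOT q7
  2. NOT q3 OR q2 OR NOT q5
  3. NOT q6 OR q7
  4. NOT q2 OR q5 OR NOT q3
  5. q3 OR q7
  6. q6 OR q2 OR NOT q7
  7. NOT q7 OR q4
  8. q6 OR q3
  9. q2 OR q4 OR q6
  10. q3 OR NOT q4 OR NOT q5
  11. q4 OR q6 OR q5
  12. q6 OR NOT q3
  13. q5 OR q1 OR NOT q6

Suppose q6 = false.
Unit clause (q3) forces q3 = true.
That conflicts with the unit clause (NOT q3).
That branch fails; take q6 = true instead.
Unit clause (NOT q7) forces q7 = false.
That conflicts with the unit clause (q7).
Neither q6 = true nor q6 = false works.

UNSATISFIABLE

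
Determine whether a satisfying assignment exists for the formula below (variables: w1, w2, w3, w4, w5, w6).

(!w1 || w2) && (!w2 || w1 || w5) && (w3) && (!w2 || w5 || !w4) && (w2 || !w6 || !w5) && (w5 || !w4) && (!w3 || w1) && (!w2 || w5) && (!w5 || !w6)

The clause (w3) is unit, so w3 = true.
The clause (w1) is unit, so w1 = true.
The clause (w2) is unit, so w2 = true.
The clause (w5) is unit, so w5 = true.
The clause (!w6) is unit, so w6 = false.
No clause remains; w4 is free.
A satisfying assignment: w1 ↦ true; w2 ↦ true; w3 ↦ true; w4 ↦ true; w5 ↦ true; w6 ↦ false.

Yes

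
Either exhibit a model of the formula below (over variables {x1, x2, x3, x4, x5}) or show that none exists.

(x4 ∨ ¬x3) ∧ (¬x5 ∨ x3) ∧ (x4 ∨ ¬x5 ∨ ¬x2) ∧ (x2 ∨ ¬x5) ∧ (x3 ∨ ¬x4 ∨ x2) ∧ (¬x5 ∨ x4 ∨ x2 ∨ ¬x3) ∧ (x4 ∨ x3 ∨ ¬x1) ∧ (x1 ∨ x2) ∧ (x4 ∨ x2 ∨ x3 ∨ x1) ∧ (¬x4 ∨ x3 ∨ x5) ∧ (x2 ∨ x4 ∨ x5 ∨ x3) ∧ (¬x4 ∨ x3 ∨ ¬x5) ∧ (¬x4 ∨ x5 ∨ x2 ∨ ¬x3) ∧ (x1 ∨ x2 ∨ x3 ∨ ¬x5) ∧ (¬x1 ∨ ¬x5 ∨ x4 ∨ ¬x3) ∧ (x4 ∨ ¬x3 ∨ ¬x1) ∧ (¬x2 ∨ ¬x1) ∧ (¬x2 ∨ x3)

Suppose x4 = True.
Suppose x5 = True.
(x3) alone gives x3 = True.
(x2) alone gives x2 = True.
(¬x1) alone gives x1 = False.
All clauses are satisfied.

x1: False, x2: True, x3: True, x4: True, x5: True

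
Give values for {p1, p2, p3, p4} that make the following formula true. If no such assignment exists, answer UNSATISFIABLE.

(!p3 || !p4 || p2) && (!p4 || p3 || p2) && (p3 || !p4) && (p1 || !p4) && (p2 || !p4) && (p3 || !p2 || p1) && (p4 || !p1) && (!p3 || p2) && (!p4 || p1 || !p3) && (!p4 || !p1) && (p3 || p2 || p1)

Try p3 = true.
(p2) alone gives p2 = true.
Try p1 = false.
(!p4) alone gives p4 = false.
Every clause now holds.

p1 ↦ false; p2 ↦ true; p3 ↦ true; p4 ↦ false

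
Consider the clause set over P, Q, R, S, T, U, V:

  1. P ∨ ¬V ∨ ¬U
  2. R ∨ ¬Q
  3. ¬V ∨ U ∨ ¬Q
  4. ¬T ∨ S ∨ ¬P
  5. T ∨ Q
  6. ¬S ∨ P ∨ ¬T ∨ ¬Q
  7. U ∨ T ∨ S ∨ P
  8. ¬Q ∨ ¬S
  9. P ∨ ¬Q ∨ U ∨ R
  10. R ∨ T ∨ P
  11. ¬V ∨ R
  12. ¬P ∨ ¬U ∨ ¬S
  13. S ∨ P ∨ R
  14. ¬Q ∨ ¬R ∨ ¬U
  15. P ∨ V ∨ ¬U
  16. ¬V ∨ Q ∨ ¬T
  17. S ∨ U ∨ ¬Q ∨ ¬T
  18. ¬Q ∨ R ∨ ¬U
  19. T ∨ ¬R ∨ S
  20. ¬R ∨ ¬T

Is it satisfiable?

Try R = False.
Unit clause (¬Q) forces Q = False.
Unit clause (T) forces T = True.
Unit clause (¬V) forces V = False.
Try S = True.
Try P = False.
Unit clause (¬U) forces U = False.
This assignment satisfies each clause.
A satisfying assignment: P ↦ False, Q ↦ False, R ↦ False, S ↦ True, T ↦ True, U ↦ False, V ↦ False.

Yes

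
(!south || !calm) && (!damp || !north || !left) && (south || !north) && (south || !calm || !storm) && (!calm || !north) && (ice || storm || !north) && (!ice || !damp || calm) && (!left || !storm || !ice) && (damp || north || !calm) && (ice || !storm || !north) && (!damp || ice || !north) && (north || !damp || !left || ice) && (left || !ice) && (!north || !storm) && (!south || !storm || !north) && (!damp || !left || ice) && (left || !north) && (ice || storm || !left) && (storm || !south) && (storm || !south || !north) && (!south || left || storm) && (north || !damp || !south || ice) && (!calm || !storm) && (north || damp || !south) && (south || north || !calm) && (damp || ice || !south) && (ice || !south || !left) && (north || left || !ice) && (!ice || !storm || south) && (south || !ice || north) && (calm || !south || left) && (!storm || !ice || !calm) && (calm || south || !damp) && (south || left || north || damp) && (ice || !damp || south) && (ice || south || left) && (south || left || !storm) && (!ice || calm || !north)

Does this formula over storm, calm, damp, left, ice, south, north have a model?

Suppose south = false.
The clause (!north) is unit, so north = false.
The clause (!calm) is unit, so calm = false.
The clause (!ice) is unit, so ice = false.
The clause (!damp) is unit, so damp = false.
The clause (left) is unit, so left = true.
The clause (storm) is unit, so storm = true.
This assignment satisfies each clause.
A satisfying assignment: storm ↦ true, calm ↦ false, damp ↦ false, left ↦ true, ice ↦ false, south ↦ false, north ↦ false.

Satisfiable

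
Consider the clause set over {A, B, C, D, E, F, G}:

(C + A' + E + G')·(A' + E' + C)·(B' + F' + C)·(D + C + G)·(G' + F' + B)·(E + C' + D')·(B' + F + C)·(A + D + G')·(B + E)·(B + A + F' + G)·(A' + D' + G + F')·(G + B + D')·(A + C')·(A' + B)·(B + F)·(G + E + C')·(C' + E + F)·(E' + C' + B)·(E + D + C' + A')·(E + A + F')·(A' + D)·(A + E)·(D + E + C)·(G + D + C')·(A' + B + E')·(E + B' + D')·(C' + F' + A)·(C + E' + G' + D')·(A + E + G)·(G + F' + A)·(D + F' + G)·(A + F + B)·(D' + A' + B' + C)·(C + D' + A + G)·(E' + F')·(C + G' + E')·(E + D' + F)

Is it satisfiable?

Yes, satisfiable

Try B = 1.
Try F = 0.
Unit clause (C) forces C = 1.
Unit clause (A) forces A = 1.
Unit clause (E) forces E = 1.
Unit clause (D) forces D = 1.
All clauses hold; G can take either value.
A satisfying assignment: A=1; B=1; C=1; D=1; E=1; F=0; G=1.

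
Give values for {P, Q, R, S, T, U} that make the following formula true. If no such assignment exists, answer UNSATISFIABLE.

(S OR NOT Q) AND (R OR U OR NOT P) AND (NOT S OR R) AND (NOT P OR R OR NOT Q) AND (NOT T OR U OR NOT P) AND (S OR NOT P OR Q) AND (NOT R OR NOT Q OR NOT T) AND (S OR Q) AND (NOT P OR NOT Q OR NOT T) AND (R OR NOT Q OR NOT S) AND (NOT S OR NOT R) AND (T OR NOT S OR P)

Try S = true.
The clause (R) is unit, so R = true.
Now (NOT R) is unsatisfied and unit — conflict.
Backtrack on S: now try S = false.
The clause (NOT Q) is unit, so Q = false.
Now (Q) is unsatisfied and unit — conflict.
Neither S = true nor S = false works.

UNSATISFIABLE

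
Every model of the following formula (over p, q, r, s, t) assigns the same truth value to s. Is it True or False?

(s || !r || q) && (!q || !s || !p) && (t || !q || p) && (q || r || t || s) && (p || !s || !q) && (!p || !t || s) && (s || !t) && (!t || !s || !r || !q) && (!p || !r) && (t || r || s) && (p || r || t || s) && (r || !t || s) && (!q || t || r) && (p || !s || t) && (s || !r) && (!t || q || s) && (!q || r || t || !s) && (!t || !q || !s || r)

True

Suppose s = false.
Unit clause (!t) forces t = false.
Unit clause (r) forces r = true.
Now (!r) is unsatisfied and unit — conflict.
So every satisfying assignment has s = True.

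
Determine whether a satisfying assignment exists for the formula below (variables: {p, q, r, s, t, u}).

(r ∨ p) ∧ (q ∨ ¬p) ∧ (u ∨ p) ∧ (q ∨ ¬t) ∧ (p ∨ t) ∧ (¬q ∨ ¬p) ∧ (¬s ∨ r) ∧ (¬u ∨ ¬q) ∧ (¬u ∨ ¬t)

No

Try r = True.
Try q = True.
The clause (¬p) is unit, so p = False.
The clause (u) is unit, so u = True.
Now (¬u) is unsatisfied and unit — conflict.
Backtrack on q: now try q = False.
The clause (¬p) is unit, so p = False.
The clause (u) is unit, so u = True.
The clause (¬t) is unit, so t = False.
Now (t) is unsatisfied and unit — conflict.
Both values of q lead to a conflict.
Backtrack on r: now try r = False.
The clause (p) is unit, so p = True.
The clause (q) is unit, so q = True.
Now (¬q) is unsatisfied and unit — conflict.
Both values of r lead to a conflict.
No assignment satisfies every clause.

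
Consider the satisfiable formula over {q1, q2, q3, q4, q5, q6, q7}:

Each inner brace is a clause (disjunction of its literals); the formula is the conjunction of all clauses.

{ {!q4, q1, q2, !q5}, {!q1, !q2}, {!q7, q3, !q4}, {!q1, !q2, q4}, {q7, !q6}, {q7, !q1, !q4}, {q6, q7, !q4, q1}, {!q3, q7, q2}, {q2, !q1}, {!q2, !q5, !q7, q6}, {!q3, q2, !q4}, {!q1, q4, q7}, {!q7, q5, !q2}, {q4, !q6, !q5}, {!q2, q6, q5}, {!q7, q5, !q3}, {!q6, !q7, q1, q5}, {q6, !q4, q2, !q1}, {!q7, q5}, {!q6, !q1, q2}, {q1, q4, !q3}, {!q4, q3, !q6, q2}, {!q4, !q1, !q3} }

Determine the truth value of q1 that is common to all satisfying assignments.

Suppose q1 = true.
(!q2) alone gives q2 = false.
But (q2) is also a unit clause — contradiction.
So every satisfying assignment has q1 = False.

False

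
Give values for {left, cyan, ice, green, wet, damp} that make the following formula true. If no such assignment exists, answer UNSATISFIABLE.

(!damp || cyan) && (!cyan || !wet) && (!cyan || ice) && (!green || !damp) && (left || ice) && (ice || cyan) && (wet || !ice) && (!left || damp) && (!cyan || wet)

left=false, cyan=false, ice=true, green=true, wet=true, damp=false

Try damp = false.
Unit clause (!left) forces left = false.
Unit clause (ice) forces ice = true.
Unit clause (wet) forces wet = true.
Unit clause (!cyan) forces cyan = false.
Every clause is now satisfied; green is unconstrained.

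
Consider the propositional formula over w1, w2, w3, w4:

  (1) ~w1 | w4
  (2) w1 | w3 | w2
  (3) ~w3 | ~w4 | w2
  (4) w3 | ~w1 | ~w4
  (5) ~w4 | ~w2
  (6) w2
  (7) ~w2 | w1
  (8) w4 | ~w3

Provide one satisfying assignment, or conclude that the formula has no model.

UNSATISFIABLE

The clause (w2) is unit, so w2 = 1.
The clause (~w4) is unit, so w4 = 0.
The clause (~w1) is unit, so w1 = 0.
Now (w1) is unsatisfied and unit — conflict.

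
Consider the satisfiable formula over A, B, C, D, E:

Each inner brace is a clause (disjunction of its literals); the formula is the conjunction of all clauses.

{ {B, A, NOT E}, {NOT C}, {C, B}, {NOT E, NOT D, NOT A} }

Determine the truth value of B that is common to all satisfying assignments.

True

Suppose B = false.
The clause (NOT C) is unit, so C = false.
Now (C) is unsatisfied and unit — conflict.
So every satisfying assignment has B = True.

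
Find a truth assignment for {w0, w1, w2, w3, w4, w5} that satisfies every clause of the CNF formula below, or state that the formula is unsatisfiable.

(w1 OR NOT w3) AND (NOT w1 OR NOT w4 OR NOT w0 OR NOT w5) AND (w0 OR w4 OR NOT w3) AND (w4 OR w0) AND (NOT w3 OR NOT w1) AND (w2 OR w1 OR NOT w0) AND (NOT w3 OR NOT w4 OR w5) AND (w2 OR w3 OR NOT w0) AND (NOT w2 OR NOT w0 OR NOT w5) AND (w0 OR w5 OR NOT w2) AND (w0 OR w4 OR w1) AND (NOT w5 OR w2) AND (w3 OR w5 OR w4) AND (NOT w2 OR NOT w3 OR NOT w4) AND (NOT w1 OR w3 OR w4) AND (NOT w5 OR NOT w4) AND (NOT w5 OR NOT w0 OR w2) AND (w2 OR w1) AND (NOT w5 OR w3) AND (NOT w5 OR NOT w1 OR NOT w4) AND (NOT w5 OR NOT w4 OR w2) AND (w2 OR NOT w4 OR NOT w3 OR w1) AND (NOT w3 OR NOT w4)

Case w1 = false:
The clause (NOT w3) is unit, so w3 = false.
The clause (w2) is unit, so w2 = true.
The clause (NOT w5) is unit, so w5 = false.
The clause (w0) is unit, so w0 = true.
The clause (w4) is unit, so w4 = true.
Every clause now holds.

w0=true; w1=false; w2=true; w3=false; w4=true; w5=false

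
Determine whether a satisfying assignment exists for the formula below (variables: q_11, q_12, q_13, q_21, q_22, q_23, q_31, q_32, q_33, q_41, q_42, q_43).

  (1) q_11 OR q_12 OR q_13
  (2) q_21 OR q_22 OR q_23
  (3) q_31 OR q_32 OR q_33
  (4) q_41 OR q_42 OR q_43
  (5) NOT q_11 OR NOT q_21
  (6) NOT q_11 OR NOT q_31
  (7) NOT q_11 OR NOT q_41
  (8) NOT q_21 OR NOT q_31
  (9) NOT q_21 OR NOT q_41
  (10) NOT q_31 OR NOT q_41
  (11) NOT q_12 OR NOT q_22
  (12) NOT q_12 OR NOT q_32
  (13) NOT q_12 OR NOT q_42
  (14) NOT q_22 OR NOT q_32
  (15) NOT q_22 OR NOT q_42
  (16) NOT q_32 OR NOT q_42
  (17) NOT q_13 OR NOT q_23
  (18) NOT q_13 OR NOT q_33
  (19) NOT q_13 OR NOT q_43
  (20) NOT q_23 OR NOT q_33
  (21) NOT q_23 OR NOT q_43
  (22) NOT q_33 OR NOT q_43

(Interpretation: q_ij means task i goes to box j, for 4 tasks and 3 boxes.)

No

Branch on q_11: set q_11 = false.
Branch on q_12: set q_12 = true.
From the singleton clause (NOT q_22), q_22 = false.
From the singleton clause (NOT q_32), q_32 = false.
From the singleton clause (NOT q_42), q_42 = false.
Branch on q_21: set q_21 = true.
From the singleton clause (NOT q_31), q_31 = false.
From the singleton clause (q_33), q_33 = true.
From the singleton clause (NOT q_41), q_41 = false.
From the singleton clause (q_43), q_43 = true.
That conflicts with the unit clause (NOT q_43).
That branch fails; take q_21 = false instead.
From the singleton clause (q_23), q_23 = true.
From the singleton clause (NOT q_13), q_13 = false.
From the singleton clause (NOT q_33), q_33 = false.
From the singleton clause (q_31), q_31 = true.
From the singleton clause (NOT q_41), q_41 = false.
From the singleton clause (q_43), q_43 = true.
That conflicts with the unit clause (NOT q_43).
Either choice for q_21 ends in contradiction.
That branch fails; take q_12 = false instead.
From the singleton clause (q_13), q_13 = true.
From the singleton clause (NOT q_23), q_23 = false.
From the singleton clause (NOT q_33), q_33 = false.
From the singleton clause (NOT q_43), q_43 = false.
Branch on q_21: set q_21 = true.
From the singleton clause (NOT q_31), q_31 = false.
From the singleton clause (q_32), q_32 = true.
From the singleton clause (NOT q_41), q_41 = false.
From the singleton clause (q_42), q_42 = true.
That conflicts with the unit clause (NOT q_42).
That branch fails; take q_21 = false instead.
From the singleton clause (q_22), q_22 = true.
From the singleton clause (NOT q_32), q_32 = false.
From the singleton clause (q_31), q_31 = true.
From the singleton clause (NOT q_41), q_41 = false.
From the singleton clause (q_42), q_42 = true.
That conflicts with the unit clause (NOT q_42).
Either choice for q_21 ends in contradiction.
Either choice for q_12 ends in contradiction.
That branch fails; take q_11 = true instead.
From the singleton clause (NOT q_21), q_21 = false.
From the singleton clause (NOT q_31), q_31 = false.
From the singleton clause (NOT q_41), q_41 = false.
Branch on q_22: set q_22 = true.
From the singleton clause (NOT q_12), q_12 = false.
From the singleton clause (NOT q_32), q_32 = false.
From the singleton clause (q_33), q_33 = true.
From the singleton clause (NOT q_42), q_42 = false.
From the singleton clause (q_43), q_43 = true.
That conflicts with the unit clause (NOT q_43).
That branch fails; take q_22 = false instead.
From the singleton clause (q_23), q_23 = true.
From the singleton clause (NOT q_13), q_13 = false.
From the singleton clause (NOT q_33), q_33 = false.
From the singleton clause (q_32), q_32 = true.
From the singleton clause (NOT q_12), q_12 = false.
From the singleton clause (NOT q_42), q_42 = false.
From the singleton clause (q_43), q_43 = true.
That conflicts with the unit clause (NOT q_43).
Either choice for q_22 ends in contradiction.
Either choice for q_11 ends in contradiction.
No assignment satisfies every clause.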